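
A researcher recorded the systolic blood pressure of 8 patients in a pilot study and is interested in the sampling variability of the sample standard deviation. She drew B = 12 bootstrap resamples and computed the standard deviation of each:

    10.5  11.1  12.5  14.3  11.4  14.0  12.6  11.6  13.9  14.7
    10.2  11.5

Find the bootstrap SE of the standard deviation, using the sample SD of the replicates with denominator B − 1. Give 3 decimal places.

SE* = 1.547

Bootstrap SE is the standard deviation of the 12 replicate standard deviations.
Mean of replicates: (10.5 + 11.1 + 12.5 + 14.3 + 11.4 + 14.0 + 12.6 + 11.6 + 13.9 + 14.7 + 10.2 + 11.5) / 12 = 148.3000 / 12 = 12.3583
Sum of squared deviations: (−1.8583)² + (−1.2583)² + (+0.1417)² + (+1.9417)² + (−0.9583)² + (+1.6417)² + (+0.2417)² + (−0.7583)² + (+1.5417)² + (+2.3417)² + (−2.1583)² + (−0.8583)² = 26.3292
Variance = 26.3292 / 11 = 2.3936
SE* = √2.3936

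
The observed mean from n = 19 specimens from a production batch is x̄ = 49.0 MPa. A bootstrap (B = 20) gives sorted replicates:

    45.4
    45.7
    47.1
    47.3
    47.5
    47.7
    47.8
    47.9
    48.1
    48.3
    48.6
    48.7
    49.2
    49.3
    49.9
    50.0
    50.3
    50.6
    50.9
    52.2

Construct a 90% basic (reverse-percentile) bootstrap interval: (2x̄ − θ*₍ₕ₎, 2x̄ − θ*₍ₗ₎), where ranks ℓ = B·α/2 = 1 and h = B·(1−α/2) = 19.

(47.1, 52.6)

Percentile endpoints at ranks 1 and 19: θ*₍1₎ = 45.4, θ*₍19₎ = 50.9.
Basic interval reflects these around x̄:
  lower = 2 × 49.0 − 50.9 = 47.1
  upper = 2 × 49.0 − 45.4 = 52.6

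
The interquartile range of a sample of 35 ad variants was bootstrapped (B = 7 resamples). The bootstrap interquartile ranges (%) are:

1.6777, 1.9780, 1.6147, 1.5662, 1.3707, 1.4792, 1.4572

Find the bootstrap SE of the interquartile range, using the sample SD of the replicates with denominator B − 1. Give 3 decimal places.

Bootstrap SE is the standard deviation of the 7 replicate interquartile ranges.
Mean of replicates: (1.6777 + 1.9780 + 1.6147 + 1.5662 + 1.3707 + 1.4792 + 1.4572) / 7 = 11.14370 / 7 = 1.59196
Sum of squared deviations: (+0.08574)² + (+0.38604)² + (+0.02274)² + (−0.02576)² + (−0.22126)² + (−0.11276)² + (−0.13476)² = 0.23739
Variance = 0.23739 / 6 = 0.03956
SE* = √0.03956

SE* = 0.199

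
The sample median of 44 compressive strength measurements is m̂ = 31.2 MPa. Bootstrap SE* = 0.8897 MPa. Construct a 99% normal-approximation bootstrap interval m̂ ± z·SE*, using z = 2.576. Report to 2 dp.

Margin = 2.576 × 0.8897 = 2.292
Interval: 31.2 ± 2.292

(28.91, 33.49)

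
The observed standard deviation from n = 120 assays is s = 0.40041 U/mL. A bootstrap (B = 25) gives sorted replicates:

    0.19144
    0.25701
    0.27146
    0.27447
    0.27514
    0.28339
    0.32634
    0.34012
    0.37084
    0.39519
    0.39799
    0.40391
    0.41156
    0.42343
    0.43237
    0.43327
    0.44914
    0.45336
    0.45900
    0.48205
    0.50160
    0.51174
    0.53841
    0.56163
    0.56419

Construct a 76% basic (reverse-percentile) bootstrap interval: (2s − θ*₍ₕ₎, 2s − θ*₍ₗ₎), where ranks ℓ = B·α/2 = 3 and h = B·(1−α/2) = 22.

(0.28908, 0.52936)

Percentile endpoints at ranks 3 and 22: θ*₍3₎ = 0.27146, θ*₍22₎ = 0.51174.
Basic interval reflects these around s:
  lower = 2 × 0.40041 − 0.51174 = 0.28908
  upper = 2 × 0.40041 − 0.27146 = 0.52936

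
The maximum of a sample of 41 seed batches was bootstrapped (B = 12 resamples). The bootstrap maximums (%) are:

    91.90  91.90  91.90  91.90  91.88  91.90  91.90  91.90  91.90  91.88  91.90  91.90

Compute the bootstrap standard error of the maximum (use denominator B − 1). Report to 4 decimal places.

Bootstrap SE is the standard deviation of the 12 replicate maximums.
Mean of replicates: (91.90 + 91.90 + 91.90 + 91.90 + 91.88 + 91.90 + 91.90 + 91.90 + 91.90 + 91.88 + 91.90 + 91.90) / 12 = 1102.760000 / 12 = 91.896667
Sum of squared deviations: (+0.003333)² + (+0.003333)² + (+0.003333)² + (+0.003333)² + (−0.016667)² + (+0.003333)² + (+0.003333)² + (+0.003333)² + (+0.003333)² + (−0.016667)² + (+0.003333)² + (+0.003333)² = 0.000667
Variance = 0.000667 / 11 = 0.000061
SE* = √0.000061

SE* = 0.0078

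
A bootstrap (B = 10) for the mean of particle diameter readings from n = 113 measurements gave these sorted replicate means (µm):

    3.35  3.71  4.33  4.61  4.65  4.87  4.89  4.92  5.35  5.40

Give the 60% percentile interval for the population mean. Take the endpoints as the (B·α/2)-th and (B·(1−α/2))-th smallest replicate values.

α = 0.40; lower rank = 10 × 0.200 = 2; upper rank = 10 × 0.800 = 8.
The 2nd smallest replicate is 3.71; the 8th is 4.92.

(3.71, 4.92)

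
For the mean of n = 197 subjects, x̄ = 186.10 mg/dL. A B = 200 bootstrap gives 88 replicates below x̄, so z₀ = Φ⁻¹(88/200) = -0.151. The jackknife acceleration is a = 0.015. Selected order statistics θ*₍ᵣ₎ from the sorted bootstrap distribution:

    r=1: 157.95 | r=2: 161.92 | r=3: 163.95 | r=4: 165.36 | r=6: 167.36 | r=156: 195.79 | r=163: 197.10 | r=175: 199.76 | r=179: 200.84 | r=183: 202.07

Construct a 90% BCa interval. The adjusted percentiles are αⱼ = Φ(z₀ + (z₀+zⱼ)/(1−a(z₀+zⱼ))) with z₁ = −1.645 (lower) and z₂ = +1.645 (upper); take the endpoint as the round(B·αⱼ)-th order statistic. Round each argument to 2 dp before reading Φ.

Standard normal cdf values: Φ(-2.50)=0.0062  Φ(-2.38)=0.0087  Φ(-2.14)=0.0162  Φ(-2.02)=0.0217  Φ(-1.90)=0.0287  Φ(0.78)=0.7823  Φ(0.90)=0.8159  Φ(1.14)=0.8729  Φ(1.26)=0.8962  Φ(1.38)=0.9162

(167.36, 202.07)

Lower: z₀ + z₁ = -0.151 + (-1.645) = -1.796; 1 − a(z₀+z₁) = 1 − (0.015)(-1.796) = 1.0269; argument = -0.151 + (-1.796)/1.0269 = -1.8999 → -1.90.
α₁ = Φ(-1.90) = 0.0287; rank = round(200 × 0.0287) = 6; θ*₍6₎ = 167.36.
Upper: z₀ + z₂ = 1.494; 1 − a(z₀+z₂) = 0.9776; argument = 1.3772 → 1.38; α₂ = 0.9162; rank = 183; θ*₍183₎ = 202.07.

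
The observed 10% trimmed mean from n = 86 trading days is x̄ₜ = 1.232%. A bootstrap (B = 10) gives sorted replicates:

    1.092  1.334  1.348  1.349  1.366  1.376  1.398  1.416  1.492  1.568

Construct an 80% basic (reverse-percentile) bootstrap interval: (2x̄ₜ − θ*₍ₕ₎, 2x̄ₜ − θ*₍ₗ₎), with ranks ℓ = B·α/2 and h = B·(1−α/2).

(0.972, 1.372)

Percentile endpoints at ranks 1 and 9: θ*₍1₎ = 1.092, θ*₍9₎ = 1.492.
Basic interval reflects these around x̄ₜ:
  lower = 2 × 1.232 − 1.492 = 0.972
  upper = 2 × 1.232 − 1.092 = 1.372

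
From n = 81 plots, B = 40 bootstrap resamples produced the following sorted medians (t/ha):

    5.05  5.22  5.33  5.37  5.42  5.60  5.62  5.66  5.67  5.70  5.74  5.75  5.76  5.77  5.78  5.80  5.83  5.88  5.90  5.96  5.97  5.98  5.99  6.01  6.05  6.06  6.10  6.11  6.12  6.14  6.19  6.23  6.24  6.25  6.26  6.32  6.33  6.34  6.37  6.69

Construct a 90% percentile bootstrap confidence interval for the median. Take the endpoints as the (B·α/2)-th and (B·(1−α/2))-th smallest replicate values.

α = 0.10; lower rank = 40 × 0.050 = 2; upper rank = 40 × 0.950 = 38.
The 2nd smallest replicate is 5.22; the 38th is 6.34.

(5.22, 6.34)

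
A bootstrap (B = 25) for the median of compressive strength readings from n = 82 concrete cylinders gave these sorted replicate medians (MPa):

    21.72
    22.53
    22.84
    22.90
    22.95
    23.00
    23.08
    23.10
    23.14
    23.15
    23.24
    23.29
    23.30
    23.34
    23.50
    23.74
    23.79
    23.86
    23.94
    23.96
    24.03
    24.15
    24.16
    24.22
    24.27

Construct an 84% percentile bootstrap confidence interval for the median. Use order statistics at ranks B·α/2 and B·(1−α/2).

α = 0.16; lower rank = 25 × 0.080 = 2; upper rank = 25 × 0.920 = 23.
The 2nd smallest replicate is 22.53; the 23rd is 24.16.

(22.53, 24.16)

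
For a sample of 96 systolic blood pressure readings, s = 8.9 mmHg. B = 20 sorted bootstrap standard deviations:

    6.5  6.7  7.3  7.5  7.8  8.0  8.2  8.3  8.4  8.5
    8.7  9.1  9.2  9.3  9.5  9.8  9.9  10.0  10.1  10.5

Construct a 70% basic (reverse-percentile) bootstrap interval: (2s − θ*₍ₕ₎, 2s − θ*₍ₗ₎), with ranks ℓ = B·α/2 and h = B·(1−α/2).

Percentile endpoints at ranks 3 and 17: θ*₍3₎ = 7.3, θ*₍17₎ = 9.9.
Basic interval reflects these around s:
  lower = 2 × 8.9 − 9.9 = 7.9
  upper = 2 × 8.9 − 7.3 = 10.5

(7.9, 10.5)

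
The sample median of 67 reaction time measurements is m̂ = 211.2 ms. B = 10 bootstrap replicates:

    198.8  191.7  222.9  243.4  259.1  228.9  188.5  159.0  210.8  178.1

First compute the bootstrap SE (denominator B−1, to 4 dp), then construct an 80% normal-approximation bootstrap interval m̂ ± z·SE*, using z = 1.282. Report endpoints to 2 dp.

(171.67, 250.73)

Mean of replicates = 208.1200; sum of squared deviations = 8556.4760; SE* = √(8556.4760/9) = 30.8337
Margin = 1.282 × 30.8337 = 39.529
Interval: 211.2 ± 39.529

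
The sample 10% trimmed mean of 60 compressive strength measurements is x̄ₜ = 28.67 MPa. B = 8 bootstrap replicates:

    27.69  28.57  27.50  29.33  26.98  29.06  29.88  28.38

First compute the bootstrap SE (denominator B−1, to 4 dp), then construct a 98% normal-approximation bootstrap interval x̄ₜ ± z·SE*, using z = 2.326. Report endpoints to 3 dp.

Mean of replicates = 28.4237; sum of squared deviations = 6.8462; SE* = √(6.8462/7) = 0.9890
Margin = 2.326 × 0.9890 = 2.3004
Interval: 28.67 ± 2.3004

(26.370, 30.970)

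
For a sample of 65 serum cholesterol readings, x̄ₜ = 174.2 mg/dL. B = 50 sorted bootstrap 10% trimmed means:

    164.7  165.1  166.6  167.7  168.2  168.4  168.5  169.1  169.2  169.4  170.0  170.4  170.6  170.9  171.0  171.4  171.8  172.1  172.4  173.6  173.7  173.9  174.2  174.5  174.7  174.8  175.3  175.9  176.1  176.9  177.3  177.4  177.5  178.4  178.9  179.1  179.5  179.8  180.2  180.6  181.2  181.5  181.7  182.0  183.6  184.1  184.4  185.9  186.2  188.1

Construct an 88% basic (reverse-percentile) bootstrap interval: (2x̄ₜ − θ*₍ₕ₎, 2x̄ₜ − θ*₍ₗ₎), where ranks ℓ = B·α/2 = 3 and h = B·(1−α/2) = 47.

(164.0, 181.8)

Percentile endpoints at ranks 3 and 47: θ*₍3₎ = 166.6, θ*₍47₎ = 184.4.
Basic interval reflects these around x̄ₜ:
  lower = 2 × 174.2 − 184.4 = 164.0
  upper = 2 × 174.2 − 166.6 = 181.8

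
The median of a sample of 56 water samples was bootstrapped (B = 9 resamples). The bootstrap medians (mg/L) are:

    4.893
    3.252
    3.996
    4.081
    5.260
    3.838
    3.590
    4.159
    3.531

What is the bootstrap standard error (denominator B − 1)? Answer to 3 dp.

Bootstrap SE is the standard deviation of the 9 replicate medians.
Mean of replicates: (4.893 + 3.252 + 3.996 + 4.081 + 5.260 + 3.838 + 3.590 + 4.159 + 3.531) / 9 = 36.6000 / 9 = 4.0667
Sum of squared deviations: (+0.8263)² + (−0.8147)² + (−0.0707)² + (+0.0143)² + (+1.1933)² + (−0.2287)² + (−0.4767)² + (+0.0923)² + (−0.5357)² = 3.3507
Variance = 3.3507 / 8 = 0.4188
SE* = √0.4188

SE* = 0.647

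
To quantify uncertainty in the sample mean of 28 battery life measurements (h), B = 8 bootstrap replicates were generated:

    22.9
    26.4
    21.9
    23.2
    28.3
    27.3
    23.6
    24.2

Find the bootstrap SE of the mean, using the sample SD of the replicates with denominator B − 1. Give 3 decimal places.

SE* = 2.311

Bootstrap SE is the standard deviation of the 8 replicate means.
Mean of replicates: (22.9 + 26.4 + 21.9 + 23.2 + 28.3 + 27.3 + 23.6 + 24.2) / 8 = 197.8000 / 8 = 24.7250
Sum of squared deviations: (−1.8250)² + (+1.6750)² + (−2.8250)² + (−1.5250)² + (+3.5750)² + (+2.5750)² + (−1.1250)² + (−0.5250)² = 37.3950
Variance = 37.3950 / 7 = 5.3421
SE* = √5.3421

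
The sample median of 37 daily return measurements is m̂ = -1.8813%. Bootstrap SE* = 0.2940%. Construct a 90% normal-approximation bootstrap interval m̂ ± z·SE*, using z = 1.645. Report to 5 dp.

Margin = 1.645 × 0.2940 = 0.483630
Interval: -1.8813 ± 0.483630

(-2.36493, -1.39767)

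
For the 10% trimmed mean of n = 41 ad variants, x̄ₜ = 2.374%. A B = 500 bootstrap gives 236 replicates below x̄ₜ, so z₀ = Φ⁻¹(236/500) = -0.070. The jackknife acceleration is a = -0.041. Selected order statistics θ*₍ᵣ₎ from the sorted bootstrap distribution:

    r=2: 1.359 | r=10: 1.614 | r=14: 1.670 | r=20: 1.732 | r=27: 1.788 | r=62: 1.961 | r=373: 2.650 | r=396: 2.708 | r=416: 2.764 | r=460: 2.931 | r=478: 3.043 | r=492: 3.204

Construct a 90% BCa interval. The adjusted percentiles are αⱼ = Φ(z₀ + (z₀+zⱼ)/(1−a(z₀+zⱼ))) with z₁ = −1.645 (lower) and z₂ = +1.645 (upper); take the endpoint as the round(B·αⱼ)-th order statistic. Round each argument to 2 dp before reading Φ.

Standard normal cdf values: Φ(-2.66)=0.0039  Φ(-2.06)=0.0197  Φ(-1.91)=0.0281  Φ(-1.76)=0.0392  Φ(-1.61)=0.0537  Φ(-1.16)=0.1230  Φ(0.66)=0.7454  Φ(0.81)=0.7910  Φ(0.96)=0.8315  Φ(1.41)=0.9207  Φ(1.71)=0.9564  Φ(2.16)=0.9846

Lower: z₀ + z₁ = -0.070 + (-1.645) = -1.715; 1 − a(z₀+z₁) = 1 − (-0.041)(-1.715) = 0.9297; argument = -0.070 + (-1.715)/0.9297 = -1.9147 → -1.91.
α₁ = Φ(-1.91) = 0.0281; rank = round(500 × 0.0281) = 14; θ*₍14₎ = 1.670.
Upper: z₀ + z₂ = 1.575; 1 − a(z₀+z₂) = 1.0646; argument = 1.4095 → 1.41; α₂ = 0.9207; rank = 460; θ*₍460₎ = 2.931.

(1.670, 2.931)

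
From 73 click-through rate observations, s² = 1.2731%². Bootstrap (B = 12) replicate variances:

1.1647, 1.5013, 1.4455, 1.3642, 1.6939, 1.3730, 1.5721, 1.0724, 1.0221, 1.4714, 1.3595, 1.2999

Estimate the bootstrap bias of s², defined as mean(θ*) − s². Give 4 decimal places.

bias = +0.0886

mean(θ*) = (1.1647 + 1.5013 + 1.4455 + 1.3642 + 1.6939 + 1.3730 + 1.5721 + 1.0724 + 1.0221 + 1.4714 + 1.3595 + 1.2999) / 12 = 1.36167
bias = 1.36167 − 1.2731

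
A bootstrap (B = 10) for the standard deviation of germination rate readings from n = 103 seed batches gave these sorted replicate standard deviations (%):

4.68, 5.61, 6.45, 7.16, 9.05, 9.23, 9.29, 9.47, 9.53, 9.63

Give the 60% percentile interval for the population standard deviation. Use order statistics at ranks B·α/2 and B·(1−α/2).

(5.61, 9.47)

α = 0.40; lower rank = 10 × 0.200 = 2; upper rank = 10 × 0.800 = 8.
The 2nd smallest replicate is 5.61; the 8th is 9.47.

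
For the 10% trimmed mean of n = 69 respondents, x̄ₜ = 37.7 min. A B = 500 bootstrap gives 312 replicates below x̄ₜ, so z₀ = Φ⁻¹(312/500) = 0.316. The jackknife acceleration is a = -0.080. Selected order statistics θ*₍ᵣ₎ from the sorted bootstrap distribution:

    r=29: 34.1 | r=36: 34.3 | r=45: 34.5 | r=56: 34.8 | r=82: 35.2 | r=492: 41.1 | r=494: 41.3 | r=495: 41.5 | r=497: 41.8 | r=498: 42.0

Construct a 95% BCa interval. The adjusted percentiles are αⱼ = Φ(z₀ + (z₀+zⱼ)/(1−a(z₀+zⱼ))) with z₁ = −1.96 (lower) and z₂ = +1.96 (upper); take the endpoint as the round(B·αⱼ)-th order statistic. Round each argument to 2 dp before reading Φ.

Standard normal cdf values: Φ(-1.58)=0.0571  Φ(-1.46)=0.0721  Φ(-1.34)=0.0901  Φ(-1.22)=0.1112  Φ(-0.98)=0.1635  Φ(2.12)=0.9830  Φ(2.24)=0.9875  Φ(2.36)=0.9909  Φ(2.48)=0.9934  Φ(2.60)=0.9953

Lower: z₀ + z₁ = 0.316 + (-1.960) = -1.644; 1 − a(z₀+z₁) = 1 − (-0.080)(-1.644) = 0.8685; argument = 0.316 + (-1.644)/0.8685 = -1.5770 → -1.58.
α₁ = Φ(-1.58) = 0.0571; rank = round(500 × 0.0571) = 29; θ*₍29₎ = 34.1.
Upper: z₀ + z₂ = 2.276; 1 − a(z₀+z₂) = 1.1821; argument = 2.2414 → 2.24; α₂ = 0.9875; rank = 494; θ*₍494₎ = 41.3.

(34.1, 41.3)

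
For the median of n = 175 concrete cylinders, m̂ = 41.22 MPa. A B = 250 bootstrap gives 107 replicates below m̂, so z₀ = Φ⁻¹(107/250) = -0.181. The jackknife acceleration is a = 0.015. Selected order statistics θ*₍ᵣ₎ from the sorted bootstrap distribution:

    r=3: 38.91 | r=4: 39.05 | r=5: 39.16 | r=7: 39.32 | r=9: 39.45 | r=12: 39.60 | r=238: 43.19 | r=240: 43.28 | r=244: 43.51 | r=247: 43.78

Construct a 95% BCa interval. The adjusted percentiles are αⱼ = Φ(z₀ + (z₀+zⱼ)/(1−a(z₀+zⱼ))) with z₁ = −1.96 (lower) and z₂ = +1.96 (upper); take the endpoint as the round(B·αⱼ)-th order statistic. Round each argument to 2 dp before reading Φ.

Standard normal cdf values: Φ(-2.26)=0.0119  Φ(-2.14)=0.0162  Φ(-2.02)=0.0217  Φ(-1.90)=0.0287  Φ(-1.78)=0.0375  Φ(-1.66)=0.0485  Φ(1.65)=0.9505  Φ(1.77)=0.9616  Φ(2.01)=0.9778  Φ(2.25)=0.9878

(38.91, 43.19)

Lower: z₀ + z₁ = -0.181 + (-1.960) = -2.141; 1 − a(z₀+z₁) = 1 − (0.015)(-2.141) = 1.0321; argument = -0.181 + (-2.141)/1.0321 = -2.2554 → -2.26.
α₁ = Φ(-2.26) = 0.0119; rank = round(250 × 0.0119) = 3; θ*₍3₎ = 38.91.
Upper: z₀ + z₂ = 1.779; 1 − a(z₀+z₂) = 0.9733; argument = 1.6468 → 1.65; α₂ = 0.9505; rank = 238; θ*₍238₎ = 43.19.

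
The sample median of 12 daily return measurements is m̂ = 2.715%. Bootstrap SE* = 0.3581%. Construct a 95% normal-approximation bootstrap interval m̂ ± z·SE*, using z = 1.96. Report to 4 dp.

(2.0131, 3.4169)

Margin = 1.96 × 0.3581 = 0.70188
Interval: 2.715 ± 0.70188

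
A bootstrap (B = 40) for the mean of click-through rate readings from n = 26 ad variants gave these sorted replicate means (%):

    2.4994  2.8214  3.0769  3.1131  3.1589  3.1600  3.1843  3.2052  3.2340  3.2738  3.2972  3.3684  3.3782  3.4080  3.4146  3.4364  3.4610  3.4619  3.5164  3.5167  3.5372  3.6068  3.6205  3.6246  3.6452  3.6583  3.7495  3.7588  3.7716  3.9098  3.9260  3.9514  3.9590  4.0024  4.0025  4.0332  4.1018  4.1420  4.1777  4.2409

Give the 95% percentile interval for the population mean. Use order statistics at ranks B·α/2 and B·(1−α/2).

α = 0.05; lower rank = 40 × 0.025 = 1; upper rank = 40 × 0.975 = 39.
The 1st smallest replicate is 2.4994; the 39th is 4.1777.

(2.4994, 4.1777)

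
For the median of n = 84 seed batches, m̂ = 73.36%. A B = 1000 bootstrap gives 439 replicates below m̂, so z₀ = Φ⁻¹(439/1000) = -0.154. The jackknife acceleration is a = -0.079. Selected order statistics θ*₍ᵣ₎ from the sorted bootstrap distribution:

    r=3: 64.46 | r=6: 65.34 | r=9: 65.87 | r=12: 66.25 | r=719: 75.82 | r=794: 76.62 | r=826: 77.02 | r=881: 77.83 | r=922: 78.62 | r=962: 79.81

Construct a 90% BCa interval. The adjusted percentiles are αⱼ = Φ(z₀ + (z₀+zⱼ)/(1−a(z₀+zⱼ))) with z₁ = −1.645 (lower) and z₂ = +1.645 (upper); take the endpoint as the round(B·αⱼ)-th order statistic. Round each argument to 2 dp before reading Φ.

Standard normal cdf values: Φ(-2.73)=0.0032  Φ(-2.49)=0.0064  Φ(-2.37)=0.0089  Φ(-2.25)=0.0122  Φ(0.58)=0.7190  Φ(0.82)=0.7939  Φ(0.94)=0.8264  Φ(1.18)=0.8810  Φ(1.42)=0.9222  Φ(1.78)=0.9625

Lower: z₀ + z₁ = -0.154 + (-1.645) = -1.799; 1 − a(z₀+z₁) = 1 − (-0.079)(-1.799) = 0.8579; argument = -0.154 + (-1.799)/0.8579 = -2.2510 → -2.25.
α₁ = Φ(-2.25) = 0.0122; rank = round(1000 × 0.0122) = 12; θ*₍12₎ = 66.25.
Upper: z₀ + z₂ = 1.491; 1 − a(z₀+z₂) = 1.1178; argument = 1.1799 → 1.18; α₂ = 0.8810; rank = 881; θ*₍881₎ = 77.83.

(66.25, 77.83)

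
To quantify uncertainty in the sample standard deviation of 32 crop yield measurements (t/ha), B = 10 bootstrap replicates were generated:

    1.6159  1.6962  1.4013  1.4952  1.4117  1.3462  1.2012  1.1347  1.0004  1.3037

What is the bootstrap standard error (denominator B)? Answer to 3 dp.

Bootstrap SE is the standard deviation of the 10 replicate standard deviations.
Mean of replicates: (1.6159 + 1.6962 + 1.4013 + 1.4952 + 1.4117 + 1.3462 + 1.2012 + 1.1347 + 1.0004 + 1.3037) / 10 = 13.60650 / 10 = 1.36065
Sum of squared deviations: (+0.25525)² + (+0.33555)² + (+0.04065)² + (+0.13455)² + (+0.05105)² + (−0.01445)² + (−0.15945)² + (−0.22595)² + (−0.36025)² + (−0.05695)² = 0.40982
Variance = 0.40982 / 10 = 0.04098
SE* = √0.04098

SE* = 0.202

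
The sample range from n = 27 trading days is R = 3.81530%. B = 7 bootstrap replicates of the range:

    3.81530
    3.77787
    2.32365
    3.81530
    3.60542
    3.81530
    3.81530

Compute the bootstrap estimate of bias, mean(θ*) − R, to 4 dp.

mean(θ*) = (3.81530 + 3.77787 + 2.32365 + 3.81530 + 3.60542 + 3.81530 + 3.81530) / 7 = 3.56688
bias = 3.56688 − 3.81530

bias = −0.2484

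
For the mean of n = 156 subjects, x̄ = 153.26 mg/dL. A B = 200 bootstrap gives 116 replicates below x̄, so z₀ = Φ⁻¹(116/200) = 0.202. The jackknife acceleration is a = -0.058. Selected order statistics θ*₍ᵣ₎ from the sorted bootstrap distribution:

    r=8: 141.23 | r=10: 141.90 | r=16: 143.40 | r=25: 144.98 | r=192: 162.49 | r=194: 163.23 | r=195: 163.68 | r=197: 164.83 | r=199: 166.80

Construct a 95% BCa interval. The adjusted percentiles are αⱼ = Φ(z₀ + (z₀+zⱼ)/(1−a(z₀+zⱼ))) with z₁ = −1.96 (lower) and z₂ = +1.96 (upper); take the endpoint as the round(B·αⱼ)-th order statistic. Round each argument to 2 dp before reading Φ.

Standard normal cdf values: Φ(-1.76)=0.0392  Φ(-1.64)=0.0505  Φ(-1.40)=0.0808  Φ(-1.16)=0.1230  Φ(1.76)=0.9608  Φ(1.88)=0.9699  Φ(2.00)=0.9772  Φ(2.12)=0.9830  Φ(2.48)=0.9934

(141.23, 164.83)

Lower: z₀ + z₁ = 0.202 + (-1.960) = -1.758; 1 − a(z₀+z₁) = 1 − (-0.058)(-1.758) = 0.8980; argument = 0.202 + (-1.758)/0.8980 = -1.7556 → -1.76.
α₁ = Φ(-1.76) = 0.0392; rank = round(200 × 0.0392) = 8; θ*₍8₎ = 141.23.
Upper: z₀ + z₂ = 2.162; 1 − a(z₀+z₂) = 1.1254; argument = 2.1231 → 2.12; α₂ = 0.9830; rank = 197; θ*₍197₎ = 164.83.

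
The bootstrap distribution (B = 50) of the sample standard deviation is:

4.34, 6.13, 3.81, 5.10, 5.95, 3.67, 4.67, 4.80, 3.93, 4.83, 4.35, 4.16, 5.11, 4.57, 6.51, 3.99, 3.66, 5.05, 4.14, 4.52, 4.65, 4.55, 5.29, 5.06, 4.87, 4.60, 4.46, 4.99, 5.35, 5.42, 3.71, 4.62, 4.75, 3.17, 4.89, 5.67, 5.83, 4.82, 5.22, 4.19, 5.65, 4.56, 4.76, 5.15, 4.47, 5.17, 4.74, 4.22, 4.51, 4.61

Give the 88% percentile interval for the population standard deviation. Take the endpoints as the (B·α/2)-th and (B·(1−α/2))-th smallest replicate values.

(3.67, 5.83)

Sorted replicates: 3.17, 3.66, 3.67, 3.71, 3.81, 3.93, 3.99, 4.14, 4.16, 4.19, 4.22, 4.34, 4.35, 4.46, 4.47, 4.51, 4.52, 4.55, 4.56, 4.57, 4.60, 4.61, 4.62, 4.65, 4.67, 4.74, 4.75, 4.76, 4.80, 4.82, 4.83, 4.87, 4.89, 4.99, 5.05, 5.06, 5.10, 5.11, 5.15, 5.17, 5.22, 5.29, 5.35, 5.42, 5.65, 5.67, 5.83, 5.95, 6.13, 6.51
α = 0.12; lower rank = 50 × 0.060 = 3; upper rank = 50 × 0.940 = 47.
The 3rd smallest replicate is 3.67; the 47th is 5.83.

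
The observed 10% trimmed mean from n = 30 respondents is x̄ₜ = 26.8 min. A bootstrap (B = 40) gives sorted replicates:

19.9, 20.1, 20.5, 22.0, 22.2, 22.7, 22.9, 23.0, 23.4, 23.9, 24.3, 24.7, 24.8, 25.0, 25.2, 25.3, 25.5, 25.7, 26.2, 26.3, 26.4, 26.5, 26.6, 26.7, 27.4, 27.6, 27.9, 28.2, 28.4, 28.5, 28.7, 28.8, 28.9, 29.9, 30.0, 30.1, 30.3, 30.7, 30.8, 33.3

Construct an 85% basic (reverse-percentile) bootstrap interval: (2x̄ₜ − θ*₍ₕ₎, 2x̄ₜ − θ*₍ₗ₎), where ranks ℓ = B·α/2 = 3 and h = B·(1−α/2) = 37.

Percentile endpoints at ranks 3 and 37: θ*₍3₎ = 20.5, θ*₍37₎ = 30.3.
Basic interval reflects these around x̄ₜ:
  lower = 2 × 26.8 − 30.3 = 23.3
  upper = 2 × 26.8 − 20.5 = 33.1

(23.3, 33.1)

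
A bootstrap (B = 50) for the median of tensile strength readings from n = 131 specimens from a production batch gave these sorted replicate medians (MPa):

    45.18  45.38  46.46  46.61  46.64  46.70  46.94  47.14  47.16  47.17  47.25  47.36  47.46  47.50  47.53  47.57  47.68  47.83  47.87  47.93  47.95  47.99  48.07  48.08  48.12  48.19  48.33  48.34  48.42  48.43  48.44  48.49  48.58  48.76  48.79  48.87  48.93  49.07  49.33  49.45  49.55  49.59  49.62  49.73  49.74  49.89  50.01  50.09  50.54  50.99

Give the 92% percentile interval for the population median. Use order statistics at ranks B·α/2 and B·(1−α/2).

α = 0.08; lower rank = 50 × 0.040 = 2; upper rank = 50 × 0.960 = 48.
The 2nd smallest replicate is 45.38; the 48th is 50.09.

(45.38, 50.09)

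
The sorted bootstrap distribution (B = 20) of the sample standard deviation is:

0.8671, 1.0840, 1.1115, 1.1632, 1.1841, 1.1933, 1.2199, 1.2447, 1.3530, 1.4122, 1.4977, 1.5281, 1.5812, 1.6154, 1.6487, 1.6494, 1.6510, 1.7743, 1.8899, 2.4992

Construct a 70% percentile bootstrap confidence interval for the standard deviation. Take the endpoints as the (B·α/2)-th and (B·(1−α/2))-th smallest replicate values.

(1.1115, 1.6510)

α = 0.30; lower rank = 20 × 0.150 = 3; upper rank = 20 × 0.850 = 17.
The 3rd smallest replicate is 1.1115; the 17th is 1.6510.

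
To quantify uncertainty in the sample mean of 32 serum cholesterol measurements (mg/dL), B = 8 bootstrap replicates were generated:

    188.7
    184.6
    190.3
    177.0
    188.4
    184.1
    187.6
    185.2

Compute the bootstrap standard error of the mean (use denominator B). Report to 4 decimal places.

SE* = 3.8852

Bootstrap SE is the standard deviation of the 8 replicate means.
Mean of replicates: (188.7 + 184.6 + 190.3 + 177.0 + 188.4 + 184.1 + 187.6 + 185.2) / 8 = 1485.90000 / 8 = 185.73750
Sum of squared deviations: (+2.96250)² + (−1.13750)² + (+4.56250)² + (−8.73750)² + (+2.66250)² + (−1.63750)² + (+1.86250)² + (−0.53750)² = 120.75875
Variance = 120.75875 / 8 = 15.09484
SE* = √15.09484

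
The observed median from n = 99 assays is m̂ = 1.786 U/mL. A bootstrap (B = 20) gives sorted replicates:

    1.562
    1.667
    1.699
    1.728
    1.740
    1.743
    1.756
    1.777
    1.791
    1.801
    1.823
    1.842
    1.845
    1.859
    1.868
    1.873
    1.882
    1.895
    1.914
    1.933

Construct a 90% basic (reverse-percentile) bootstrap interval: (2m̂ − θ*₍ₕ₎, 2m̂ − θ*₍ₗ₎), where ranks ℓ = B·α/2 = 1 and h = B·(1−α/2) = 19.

Percentile endpoints at ranks 1 and 19: θ*₍1₎ = 1.562, θ*₍19₎ = 1.914.
Basic interval reflects these around m̂:
  lower = 2 × 1.786 − 1.914 = 1.658
  upper = 2 × 1.786 − 1.562 = 2.010

(1.658, 2.010)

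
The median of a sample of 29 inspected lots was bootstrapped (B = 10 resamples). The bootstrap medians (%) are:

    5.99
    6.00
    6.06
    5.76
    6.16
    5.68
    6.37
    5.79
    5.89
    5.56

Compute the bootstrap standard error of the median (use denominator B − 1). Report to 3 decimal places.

SE* = 0.241

Bootstrap SE is the standard deviation of the 10 replicate medians.
Mean of replicates: (5.99 + 6.00 + 6.06 + 5.76 + 6.16 + 5.68 + 6.37 + 5.79 + 5.89 + 5.56) / 10 = 59.2600 / 10 = 5.9260
Sum of squared deviations: (+0.0640)² + (+0.0740)² + (+0.1340)² + (−0.1660)² + (+0.2340)² + (−0.2460)² + (+0.4440)² + (−0.1360)² + (−0.0360)² + (−0.3660)² = 0.5212
Variance = 0.5212 / 9 = 0.0579
SE* = √0.0579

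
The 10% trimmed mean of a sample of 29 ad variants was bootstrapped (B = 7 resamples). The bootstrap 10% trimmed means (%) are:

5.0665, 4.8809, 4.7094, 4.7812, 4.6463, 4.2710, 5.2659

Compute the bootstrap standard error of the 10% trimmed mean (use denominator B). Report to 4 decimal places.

Bootstrap SE is the standard deviation of the 7 replicate 10% trimmed means.
Mean of replicates: (5.0665 + 4.8809 + 4.7094 + 4.7812 + 4.6463 + 4.2710 + 5.2659) / 7 = 33.62120 / 7 = 4.80303
Sum of squared deviations: (+0.26347)² + (+0.07787)² + (−0.09363)² + (−0.02183)² + (−0.15673)² + (−0.53203)² + (+0.46287)² = 0.60659
Variance = 0.60659 / 7 = 0.08666
SE* = √0.08666

SE* = 0.2944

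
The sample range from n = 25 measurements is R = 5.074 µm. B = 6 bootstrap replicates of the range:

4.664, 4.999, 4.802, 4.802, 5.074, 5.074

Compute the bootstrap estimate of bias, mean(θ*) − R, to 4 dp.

mean(θ*) = (4.664 + 4.999 + 4.802 + 4.802 + 5.074 + 5.074) / 6 = 4.90250
bias = 4.90250 − 5.074

bias = −0.1715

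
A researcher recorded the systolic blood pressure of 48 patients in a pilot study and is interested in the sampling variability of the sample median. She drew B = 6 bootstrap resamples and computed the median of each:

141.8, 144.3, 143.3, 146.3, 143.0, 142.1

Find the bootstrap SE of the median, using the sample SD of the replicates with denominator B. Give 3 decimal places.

SE* = 1.506

Bootstrap SE is the standard deviation of the 6 replicate medians.
Mean of replicates: (141.8 + 144.3 + 143.3 + 146.3 + 143.0 + 142.1) / 6 = 860.8000 / 6 = 143.4667
Sum of squared deviations: (−1.6667)² + (+0.8333)² + (−0.1667)² + (+2.8333)² + (−0.4667)² + (−1.3667)² = 13.6133
Variance = 13.6133 / 6 = 2.2689
SE* = √2.2689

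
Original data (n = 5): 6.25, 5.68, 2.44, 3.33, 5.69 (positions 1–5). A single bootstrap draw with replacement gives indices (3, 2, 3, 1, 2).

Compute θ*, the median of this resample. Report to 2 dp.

θ* = 5.68

Resample values: 2.44, 5.68, 2.44, 6.25, 5.68.
Sorted: 2.44, 2.44, 5.68, 5.68, 6.25
Median = middle value = 5.68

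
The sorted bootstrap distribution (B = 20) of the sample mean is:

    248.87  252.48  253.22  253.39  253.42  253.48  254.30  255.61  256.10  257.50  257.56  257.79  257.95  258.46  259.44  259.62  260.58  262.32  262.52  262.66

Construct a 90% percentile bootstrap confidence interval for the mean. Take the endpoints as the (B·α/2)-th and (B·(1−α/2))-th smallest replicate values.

(248.87, 262.52)

α = 0.10; lower rank = 20 × 0.050 = 1; upper rank = 20 × 0.950 = 19.
The 1st smallest replicate is 248.87; the 19th is 262.52.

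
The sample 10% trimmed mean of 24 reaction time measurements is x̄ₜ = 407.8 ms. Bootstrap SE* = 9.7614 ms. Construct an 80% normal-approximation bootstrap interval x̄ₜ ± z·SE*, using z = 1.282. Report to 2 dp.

(395.29, 420.31)

Margin = 1.282 × 9.7614 = 12.514
Interval: 407.8 ± 12.514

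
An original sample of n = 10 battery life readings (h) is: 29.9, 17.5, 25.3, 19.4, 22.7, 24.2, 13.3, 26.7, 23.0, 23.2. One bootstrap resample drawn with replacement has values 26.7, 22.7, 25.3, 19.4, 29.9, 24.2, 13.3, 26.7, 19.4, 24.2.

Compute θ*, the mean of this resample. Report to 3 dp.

θ* = 23.180

Mean = (26.7 + 22.7 + 25.3 + 19.4 + 29.9 + 24.2 + 13.3 + 26.7 + 19.4 + 24.2) / 10 = 231.80 / 10 = 23.180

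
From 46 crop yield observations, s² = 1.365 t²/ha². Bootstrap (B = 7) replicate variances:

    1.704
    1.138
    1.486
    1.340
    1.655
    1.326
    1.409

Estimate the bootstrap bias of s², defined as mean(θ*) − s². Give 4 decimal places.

mean(θ*) = (1.704 + 1.138 + 1.486 + 1.340 + 1.655 + 1.326 + 1.409) / 7 = 1.43686
bias = 1.43686 − 1.365

bias = +0.0719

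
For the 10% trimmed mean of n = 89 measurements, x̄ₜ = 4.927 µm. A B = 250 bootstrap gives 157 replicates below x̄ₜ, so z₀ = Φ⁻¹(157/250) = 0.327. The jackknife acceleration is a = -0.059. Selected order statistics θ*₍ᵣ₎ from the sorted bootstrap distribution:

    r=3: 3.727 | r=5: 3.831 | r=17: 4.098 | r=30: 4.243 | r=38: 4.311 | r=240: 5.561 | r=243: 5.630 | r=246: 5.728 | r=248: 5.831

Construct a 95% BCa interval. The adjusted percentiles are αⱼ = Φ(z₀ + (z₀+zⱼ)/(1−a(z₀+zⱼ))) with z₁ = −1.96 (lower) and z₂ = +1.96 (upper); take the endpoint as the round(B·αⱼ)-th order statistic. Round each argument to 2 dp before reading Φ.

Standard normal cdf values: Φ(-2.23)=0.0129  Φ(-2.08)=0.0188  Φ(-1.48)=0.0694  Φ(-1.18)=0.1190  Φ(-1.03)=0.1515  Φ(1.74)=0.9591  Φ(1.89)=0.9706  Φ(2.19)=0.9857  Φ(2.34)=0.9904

(4.098, 5.831)

Lower: z₀ + z₁ = 0.327 + (-1.960) = -1.633; 1 − a(z₀+z₁) = 1 − (-0.059)(-1.633) = 0.9037; argument = 0.327 + (-1.633)/0.9037 = -1.4801 → -1.48.
α₁ = Φ(-1.48) = 0.0694; rank = round(250 × 0.0694) = 17; θ*₍17₎ = 4.098.
Upper: z₀ + z₂ = 2.287; 1 − a(z₀+z₂) = 1.1349; argument = 2.3421 → 2.34; α₂ = 0.9904; rank = 248; θ*₍248₎ = 5.831.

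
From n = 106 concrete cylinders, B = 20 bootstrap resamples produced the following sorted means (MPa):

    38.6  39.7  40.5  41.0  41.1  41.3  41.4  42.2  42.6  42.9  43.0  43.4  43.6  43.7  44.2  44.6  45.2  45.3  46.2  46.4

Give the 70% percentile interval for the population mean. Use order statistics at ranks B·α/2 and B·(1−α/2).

(40.5, 45.2)

α = 0.30; lower rank = 20 × 0.150 = 3; upper rank = 20 × 0.850 = 17.
The 3rd smallest replicate is 40.5; the 17th is 45.2.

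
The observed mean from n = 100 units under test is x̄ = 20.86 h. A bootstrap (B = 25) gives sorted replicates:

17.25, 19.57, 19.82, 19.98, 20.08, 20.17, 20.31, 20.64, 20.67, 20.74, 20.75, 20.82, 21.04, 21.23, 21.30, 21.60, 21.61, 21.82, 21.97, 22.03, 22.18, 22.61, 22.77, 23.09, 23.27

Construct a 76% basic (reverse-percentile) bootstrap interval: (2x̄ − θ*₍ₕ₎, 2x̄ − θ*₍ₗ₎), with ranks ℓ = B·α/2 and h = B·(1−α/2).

Percentile endpoints at ranks 3 and 22: θ*₍3₎ = 19.82, θ*₍22₎ = 22.61.
Basic interval reflects these around x̄:
  lower = 2 × 20.86 − 22.61 = 19.11
  upper = 2 × 20.86 − 19.82 = 21.90

(19.11, 21.90)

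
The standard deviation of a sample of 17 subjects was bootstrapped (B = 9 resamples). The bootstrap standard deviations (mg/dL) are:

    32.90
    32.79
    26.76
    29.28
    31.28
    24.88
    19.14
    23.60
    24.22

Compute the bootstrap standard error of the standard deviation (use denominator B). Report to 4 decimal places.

SE* = 4.4358

Bootstrap SE is the standard deviation of the 9 replicate standard deviations.
Mean of replicates: (32.90 + 32.79 + 26.76 + 29.28 + 31.28 + 24.88 + 19.14 + 23.60 + 24.22) / 9 = 244.85000 / 9 = 27.20556
Sum of squared deviations: (+5.69444)² + (+5.58444)² + (−0.44556)² + (+2.07444)² + (+4.07444)² + (−2.32556)² + (−8.06556)² + (−3.60556)² + (−2.98556)² = 177.09062
Variance = 177.09062 / 9 = 19.67674
SE* = √19.67674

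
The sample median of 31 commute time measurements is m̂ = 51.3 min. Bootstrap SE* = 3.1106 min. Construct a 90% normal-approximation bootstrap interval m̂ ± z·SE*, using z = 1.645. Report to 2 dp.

Margin = 1.645 × 3.1106 = 5.117
Interval: 51.3 ± 5.117

(46.18, 56.42)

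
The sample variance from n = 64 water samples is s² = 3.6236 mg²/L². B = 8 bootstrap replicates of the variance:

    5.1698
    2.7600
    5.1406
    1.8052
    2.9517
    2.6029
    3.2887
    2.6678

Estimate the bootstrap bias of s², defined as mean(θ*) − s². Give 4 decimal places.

mean(θ*) = (5.1698 + 2.7600 + 5.1406 + 1.8052 + 2.9517 + 2.6029 + 3.2887 + 2.6678) / 8 = 3.29834
bias = 3.29834 − 3.6236

bias = −0.3253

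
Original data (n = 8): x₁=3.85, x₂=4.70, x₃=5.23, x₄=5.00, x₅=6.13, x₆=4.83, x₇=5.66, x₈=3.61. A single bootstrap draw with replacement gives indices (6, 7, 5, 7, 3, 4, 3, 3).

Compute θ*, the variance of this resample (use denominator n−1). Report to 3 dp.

Resample values: 4.83, 5.66, 6.13, 5.66, 5.23, 5.00, 5.23, 5.23.
Mean = 5.3712; sum of squared deviations = 1.2331
s² = 1.2331 / 7 = 0.1762

θ* = 0.176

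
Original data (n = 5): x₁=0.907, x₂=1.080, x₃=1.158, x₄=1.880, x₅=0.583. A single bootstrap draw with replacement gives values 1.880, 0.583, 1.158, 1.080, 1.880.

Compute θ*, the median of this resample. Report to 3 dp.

Sorted: 0.583, 1.080, 1.158, 1.880, 1.880
Median = middle value = 1.158

θ* = 1.158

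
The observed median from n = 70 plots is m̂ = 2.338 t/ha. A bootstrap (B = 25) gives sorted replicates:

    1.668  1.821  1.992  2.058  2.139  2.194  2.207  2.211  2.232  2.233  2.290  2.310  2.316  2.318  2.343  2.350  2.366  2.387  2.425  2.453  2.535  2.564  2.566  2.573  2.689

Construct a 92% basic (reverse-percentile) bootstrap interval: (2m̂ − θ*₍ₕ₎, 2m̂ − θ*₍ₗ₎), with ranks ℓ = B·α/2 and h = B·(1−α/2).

(2.103, 3.008)

Percentile endpoints at ranks 1 and 24: θ*₍1₎ = 1.668, θ*₍24₎ = 2.573.
Basic interval reflects these around m̂:
  lower = 2 × 2.338 − 2.573 = 2.103
  upper = 2 × 2.338 − 1.668 = 3.008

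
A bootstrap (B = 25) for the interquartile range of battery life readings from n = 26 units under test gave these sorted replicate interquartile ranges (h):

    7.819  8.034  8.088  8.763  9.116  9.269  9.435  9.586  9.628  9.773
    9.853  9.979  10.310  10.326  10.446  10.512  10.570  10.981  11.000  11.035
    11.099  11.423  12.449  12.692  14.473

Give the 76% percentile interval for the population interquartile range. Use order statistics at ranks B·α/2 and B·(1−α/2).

α = 0.24; lower rank = 25 × 0.120 = 3; upper rank = 25 × 0.880 = 22.
The 3rd smallest replicate is 8.088; the 22nd is 11.423.

(8.088, 11.423)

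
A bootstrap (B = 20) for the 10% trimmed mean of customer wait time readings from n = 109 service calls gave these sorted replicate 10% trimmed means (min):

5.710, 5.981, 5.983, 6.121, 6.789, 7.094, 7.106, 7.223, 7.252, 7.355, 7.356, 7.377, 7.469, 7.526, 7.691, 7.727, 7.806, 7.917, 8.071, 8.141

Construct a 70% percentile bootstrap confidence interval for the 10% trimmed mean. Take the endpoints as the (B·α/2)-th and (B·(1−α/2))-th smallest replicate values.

α = 0.30; lower rank = 20 × 0.150 = 3; upper rank = 20 × 0.850 = 17.
The 3rd smallest replicate is 5.983; the 17th is 7.806.

(5.983, 7.806)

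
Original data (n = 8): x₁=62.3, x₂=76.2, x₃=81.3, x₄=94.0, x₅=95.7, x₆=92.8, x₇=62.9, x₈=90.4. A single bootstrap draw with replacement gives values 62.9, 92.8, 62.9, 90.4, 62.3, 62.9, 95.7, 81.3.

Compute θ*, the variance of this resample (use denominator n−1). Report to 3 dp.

Mean = 76.4000; sum of squared deviations = 1607.0200
s² = 1607.0200 / 7 = 229.5743

θ* = 229.574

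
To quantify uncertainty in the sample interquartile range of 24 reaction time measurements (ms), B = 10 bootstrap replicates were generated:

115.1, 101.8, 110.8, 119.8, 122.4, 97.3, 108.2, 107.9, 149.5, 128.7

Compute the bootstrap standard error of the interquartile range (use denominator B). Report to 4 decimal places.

Bootstrap SE is the standard deviation of the 10 replicate interquartile ranges.
Mean of replicates: (115.1 + 101.8 + 110.8 + 119.8 + 122.4 + 97.3 + 108.2 + 107.9 + 149.5 + 128.7) / 10 = 1161.50000 / 10 = 116.15000
Sum of squared deviations: (−1.05000)² + (−14.35000)² + (−5.35000)² + (+3.65000)² + (+6.25000)² + (−18.85000)² + (−7.95000)² + (−8.25000)² + (+33.35000)² + (+12.55000)² = 2044.34500
Variance = 2044.34500 / 10 = 204.43450
SE* = √204.43450

SE* = 14.2981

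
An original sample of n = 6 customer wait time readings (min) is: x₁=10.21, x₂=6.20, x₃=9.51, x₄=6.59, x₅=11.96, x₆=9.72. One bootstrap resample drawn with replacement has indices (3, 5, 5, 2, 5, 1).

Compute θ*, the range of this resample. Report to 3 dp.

θ* = 5.760

Resample values: 9.51, 11.96, 11.96, 6.20, 11.96, 10.21.
Range = 11.96 − 6.20 = 5.760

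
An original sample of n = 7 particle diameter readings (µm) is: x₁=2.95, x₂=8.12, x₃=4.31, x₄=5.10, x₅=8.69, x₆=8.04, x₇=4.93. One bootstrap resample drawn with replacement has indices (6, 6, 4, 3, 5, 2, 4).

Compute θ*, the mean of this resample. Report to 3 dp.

θ* = 6.771

Resample values: 8.04, 8.04, 5.10, 4.31, 8.69, 8.12, 5.10.
Mean = (8.04 + 8.04 + 5.10 + 4.31 + 8.69 + 8.12 + 5.10) / 7 = 47.400 / 7 = 6.771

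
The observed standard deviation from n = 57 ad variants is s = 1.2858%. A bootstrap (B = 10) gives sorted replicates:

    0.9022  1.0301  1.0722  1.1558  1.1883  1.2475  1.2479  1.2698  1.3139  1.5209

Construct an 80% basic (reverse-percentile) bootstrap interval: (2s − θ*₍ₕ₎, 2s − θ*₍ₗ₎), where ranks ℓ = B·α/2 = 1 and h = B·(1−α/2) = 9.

(1.2577, 1.6694)

Percentile endpoints at ranks 1 and 9: θ*₍1₎ = 0.9022, θ*₍9₎ = 1.3139.
Basic interval reflects these around s:
  lower = 2 × 1.2858 − 1.3139 = 1.2577
  upper = 2 × 1.2858 − 0.9022 = 1.6694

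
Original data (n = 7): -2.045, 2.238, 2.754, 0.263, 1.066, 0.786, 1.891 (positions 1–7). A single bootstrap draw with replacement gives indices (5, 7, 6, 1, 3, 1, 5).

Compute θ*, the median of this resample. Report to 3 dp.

Resample values: 1.066, 1.891, 0.786, -2.045, 2.754, -2.045, 1.066.
Sorted: -2.045, -2.045, 0.786, 1.066, 1.066, 1.891, 2.754
Median = middle value = 1.066

θ* = 1.066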